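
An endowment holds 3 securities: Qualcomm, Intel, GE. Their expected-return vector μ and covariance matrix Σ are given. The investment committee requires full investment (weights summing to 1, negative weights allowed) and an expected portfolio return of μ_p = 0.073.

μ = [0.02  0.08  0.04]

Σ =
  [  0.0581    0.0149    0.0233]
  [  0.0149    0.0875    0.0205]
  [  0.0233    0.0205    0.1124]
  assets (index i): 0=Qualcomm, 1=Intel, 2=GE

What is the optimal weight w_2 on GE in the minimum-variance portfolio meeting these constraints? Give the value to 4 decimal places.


g=Σ⁻¹μ = [0.0475  0.8620  0.1888]
h=Σ⁻¹𝟙 = [13.2665  8.0744  4.6741]
a=μᵀg=0.077459  b=𝟙ᵀg=1.098245  c=𝟙ᵀh=26.015001  D=ac−b²=0.808963
λ₁=(c·0.073−b)/D = (26.015001·0.073−1.098245)/0.808963 = 0.989971
λ₂=(a−b·0.073)/D = (0.077459−1.098245·0.073)/0.808963 = -0.003353
w* = 0.989971·g + -0.003353·h:
  w_0 = 0.989971·0.0475 + -0.003353·13.2665 = 0.0025  (Qualcomm)
  w_1 = 0.989971·0.8620 + -0.003353·8.0744 = 0.8262  (Intel)
  w_2 = 0.989971·0.1888 + -0.003353·4.6741 = 0.1713  (GE)
Σw_i=1.0000  μᵀw=0.0730
σ²=wᵀΣw=λ₁·μ_p+λ₂ = 0.989971·0.073 + -0.003353 = 0.068915 ≈ 0.0689

0.1713


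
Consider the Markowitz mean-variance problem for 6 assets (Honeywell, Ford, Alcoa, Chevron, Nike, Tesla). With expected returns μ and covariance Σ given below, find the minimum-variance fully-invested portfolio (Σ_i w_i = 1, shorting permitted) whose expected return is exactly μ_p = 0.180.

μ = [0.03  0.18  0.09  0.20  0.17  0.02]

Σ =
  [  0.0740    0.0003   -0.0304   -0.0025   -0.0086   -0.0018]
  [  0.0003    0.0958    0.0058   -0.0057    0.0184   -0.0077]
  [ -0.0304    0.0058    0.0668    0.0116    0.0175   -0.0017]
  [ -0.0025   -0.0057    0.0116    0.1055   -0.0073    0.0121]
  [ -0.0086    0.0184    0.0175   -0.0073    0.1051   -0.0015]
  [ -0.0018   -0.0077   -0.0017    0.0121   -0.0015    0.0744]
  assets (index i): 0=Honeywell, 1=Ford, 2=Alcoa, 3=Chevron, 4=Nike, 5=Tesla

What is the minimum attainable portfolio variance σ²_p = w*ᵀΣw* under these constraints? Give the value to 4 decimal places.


0.0323

p=Σ⁻¹μ = [1.0288  1.6844  0.9677  1.9781  1.3859  0.1964]
q=Σ⁻¹𝟙 = [24.1071  9.2693  22.5301  6.8790  6.7981  14.5165]
a=μᵀp=1.056290  b=𝟙ᵀp=7.241187  c=𝟙ᵀq=84.100009  D=ac−b²=36.399226
λ₁=(c·0.180−b)/D = (84.100009·0.180−7.241187)/36.399226 = 0.216950
λ₂=(a−b·0.180)/D = (1.056290−7.241187·0.180)/36.399226 = -0.006789
w* = 0.216950·p + -0.006789·q:
  w_0 = 0.216950·1.0288 + -0.006789·24.1071 = 0.0595  (Honeywell)
  w_1 = 0.216950·1.6844 + -0.006789·9.2693 = 0.3025  (Ford)
  w_2 = 0.216950·0.9677 + -0.006789·22.5301 = 0.0570  (Alcoa)
  w_3 = 0.216950·1.9781 + -0.006789·6.8790 = 0.3824  (Chevron)
  w_4 = 0.216950·1.3859 + -0.006789·6.7981 = 0.2545  (Nike)
  w_5 = 0.216950·0.1964 + -0.006789·14.5165 = -0.0560  (Tesla)
Σw_i=1.0000  μᵀw=0.1800
σ²=wᵀΣw=λ₁·μ_p+λ₂ = 0.216950·0.180 + -0.006789 = 0.032262 ≈ 0.0323


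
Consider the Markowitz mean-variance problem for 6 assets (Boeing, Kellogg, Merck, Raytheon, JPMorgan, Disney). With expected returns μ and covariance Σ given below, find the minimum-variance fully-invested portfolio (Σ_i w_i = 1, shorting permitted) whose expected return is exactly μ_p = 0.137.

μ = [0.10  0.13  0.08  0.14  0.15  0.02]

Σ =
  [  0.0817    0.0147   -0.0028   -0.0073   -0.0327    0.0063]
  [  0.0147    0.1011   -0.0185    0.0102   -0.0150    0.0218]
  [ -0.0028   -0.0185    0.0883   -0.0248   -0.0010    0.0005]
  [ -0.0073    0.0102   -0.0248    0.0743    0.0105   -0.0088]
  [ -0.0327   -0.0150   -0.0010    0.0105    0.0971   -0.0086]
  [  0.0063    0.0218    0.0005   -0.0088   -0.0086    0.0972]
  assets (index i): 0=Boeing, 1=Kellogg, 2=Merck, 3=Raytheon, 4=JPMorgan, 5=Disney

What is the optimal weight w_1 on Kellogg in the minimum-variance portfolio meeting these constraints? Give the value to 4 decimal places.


x=Σ⁻¹μ = [2.1347  1.4070  1.9221  2.2386  2.2717  0.1456]
y=Σ⁻¹𝟙 = [19.0748  9.0604  19.3991  19.3499  17.1317  10.1875]
a=μᵀx=1.207220  b=𝟙ᵀx=10.119742  c=𝟙ᵀy=94.203329  D=ac−b²=11.314959
λ₁=(c·0.137−b)/D = (94.203329·0.137−10.119742)/11.314959 = 0.246233
λ₂=(a−b·0.137)/D = (1.207220−10.119742·0.137)/11.314959 = -0.015836
w* = 0.246233·x + -0.015836·y:
  w_0 = 0.246233·2.1347 + -0.015836·19.0748 = 0.2236  (Boeing)
  w_1 = 0.246233·1.4070 + -0.015836·9.0604 = 0.2030  (Kellogg)
  w_2 = 0.246233·1.9221 + -0.015836·19.3991 = 0.1661  (Merck)
  w_3 = 0.246233·2.2386 + -0.015836·19.3499 = 0.2448  (Raytheon)
  w_4 = 0.246233·2.2717 + -0.015836·17.1317 = 0.2881  (JPMorgan)
  w_5 = 0.246233·0.1456 + -0.015836·10.1875 = -0.1255  (Disney)
Σw_i=1.0000  μᵀw=0.1370
σ²=wᵀΣw=λ₁·μ_p+λ₂ = 0.246233·0.137 + -0.015836 = 0.017898 ≈ 0.0179

0.2030


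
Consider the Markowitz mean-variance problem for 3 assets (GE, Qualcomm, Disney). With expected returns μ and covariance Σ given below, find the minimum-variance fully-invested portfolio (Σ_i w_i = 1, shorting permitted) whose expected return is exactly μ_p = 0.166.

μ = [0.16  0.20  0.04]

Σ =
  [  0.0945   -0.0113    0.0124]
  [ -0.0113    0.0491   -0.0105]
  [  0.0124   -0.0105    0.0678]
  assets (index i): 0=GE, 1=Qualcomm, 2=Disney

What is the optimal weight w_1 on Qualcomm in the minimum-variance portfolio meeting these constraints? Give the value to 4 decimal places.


p=Σ⁻¹μ = [2.1401  4.7662  0.9367]
q=Σ⁻¹𝟙 = [11.5655  26.6114  16.7553]
a=μᵀp=1.333122  b=𝟙ᵀp=7.842982  c=𝟙ᵀq=54.932236  D=ac−b²=11.718994
λ₁=(c·0.166−b)/D = (54.932236·0.166−7.842982)/11.718994 = 0.108863
λ₂=(a−b·0.166)/D = (1.333122−7.842982·0.166)/11.718994 = 0.002661
w* = 0.108863·p + 0.002661·q:
  w_0 = 0.108863·2.1401 + 0.002661·11.5655 = 0.2638  (GE)
  w_1 = 0.108863·4.7662 + 0.002661·26.6114 = 0.5897  (Qualcomm)
  w_2 = 0.108863·0.9367 + 0.002661·16.7553 = 0.1466  (Disney)
Σw_i=1.0000  μᵀw=0.1660
σ²=wᵀΣw=λ₁·μ_p+λ₂ = 0.108863·0.166 + 0.002661 = 0.020733 ≈ 0.0207

0.5897


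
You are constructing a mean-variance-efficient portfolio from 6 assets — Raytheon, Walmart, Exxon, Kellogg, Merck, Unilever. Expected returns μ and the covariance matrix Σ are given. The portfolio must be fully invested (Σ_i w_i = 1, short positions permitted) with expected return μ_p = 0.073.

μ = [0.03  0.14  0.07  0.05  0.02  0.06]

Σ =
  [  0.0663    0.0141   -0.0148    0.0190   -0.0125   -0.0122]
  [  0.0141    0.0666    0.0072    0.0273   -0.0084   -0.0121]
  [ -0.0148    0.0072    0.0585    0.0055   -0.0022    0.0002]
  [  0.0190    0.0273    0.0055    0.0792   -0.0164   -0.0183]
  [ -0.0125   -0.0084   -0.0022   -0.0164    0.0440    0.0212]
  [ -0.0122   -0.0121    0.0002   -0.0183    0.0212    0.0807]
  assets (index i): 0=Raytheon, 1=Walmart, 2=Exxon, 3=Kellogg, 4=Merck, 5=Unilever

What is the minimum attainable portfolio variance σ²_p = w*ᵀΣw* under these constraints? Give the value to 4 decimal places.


u=Σ⁻¹μ = [0.5264  2.1059  1.0845  0.0579  0.6047  0.9904]
v=Σ⁻¹𝟙 = [22.5976  9.1188  21.7106  11.6066  30.6633  11.6980]
a=μᵀu=0.460944  b=𝟙ᵀu=5.369782  c=𝟙ᵀv=107.394919  D=ac−b²=20.668502
λ₁=(c·0.073−b)/D = (107.394919·0.073−5.369782)/20.668502 = 0.119508
λ₂=(a−b·0.073)/D = (0.460944−5.369782·0.073)/20.668502 = 0.003336
w* = 0.119508·u + 0.003336·v:
  w_0 = 0.119508·0.5264 + 0.003336·22.5976 = 0.1383  (Raytheon)
  w_1 = 0.119508·2.1059 + 0.003336·9.1188 = 0.2821  (Walmart)
  w_2 = 0.119508·1.0845 + 0.003336·21.7106 = 0.2020  (Exxon)
  w_3 = 0.119508·0.0579 + 0.003336·11.6066 = 0.0456  (Kellogg)
  w_4 = 0.119508·0.6047 + 0.003336·30.6633 = 0.1746  (Merck)
  w_5 = 0.119508·0.9904 + 0.003336·11.6980 = 0.1574  (Unilever)
Σw_i=1.0000  μᵀw=0.0730
σ²=wᵀΣw=λ₁·μ_p+λ₂ = 0.119508·0.073 + 0.003336 = 0.012060 ≈ 0.0121

0.0121


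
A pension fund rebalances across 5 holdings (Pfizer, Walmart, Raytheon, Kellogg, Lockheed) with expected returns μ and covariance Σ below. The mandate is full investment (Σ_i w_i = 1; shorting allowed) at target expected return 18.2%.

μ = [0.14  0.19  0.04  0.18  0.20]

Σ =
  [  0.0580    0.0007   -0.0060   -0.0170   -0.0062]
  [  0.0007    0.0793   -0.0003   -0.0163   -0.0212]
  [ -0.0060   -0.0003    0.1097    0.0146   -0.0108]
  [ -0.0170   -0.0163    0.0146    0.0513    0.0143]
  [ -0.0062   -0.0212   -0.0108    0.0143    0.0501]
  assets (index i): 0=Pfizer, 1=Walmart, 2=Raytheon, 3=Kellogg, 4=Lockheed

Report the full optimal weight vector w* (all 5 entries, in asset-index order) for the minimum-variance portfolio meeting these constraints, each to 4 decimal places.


p=Σ⁻¹μ = [4.3986  4.7694  0.4882  4.8742  5.2685]
q=Σ⁻¹𝟙 = [28.7523  25.5353  10.1367  26.1539  29.0437]
a=μᵀp=3.472576  b=𝟙ᵀp=19.798926  c=𝟙ᵀq=119.621851  D=ac−b²=23.398472
λ₁=(c·0.182−b)/D = (119.621851·0.182−19.798926)/23.398472 = 0.084290
λ₂=(a−b·0.182)/D = (3.472576−19.798926·0.182)/23.398472 = -0.005591
w* = 0.084290·p + -0.005591·q:
  w_0 = 0.084290·4.3986 + -0.005591·28.7523 = 0.2100  (Pfizer)
  w_1 = 0.084290·4.7694 + -0.005591·25.5353 = 0.2592  (Walmart)
  w_2 = 0.084290·0.4882 + -0.005591·10.1367 = -0.0155  (Raytheon)
  w_3 = 0.084290·4.8742 + -0.005591·26.1539 = 0.2646  (Kellogg)
  w_4 = 0.084290·5.2685 + -0.005591·29.0437 = 0.2817  (Lockheed)
Σw_i=1.0000  μᵀw=0.1820
σ²=wᵀΣw=λ₁·μ_p+λ₂ = 0.084290·0.182 + -0.005591 = 0.009749 ≈ 0.0097

0.2100  0.2592  -0.0155  0.2646  0.2817


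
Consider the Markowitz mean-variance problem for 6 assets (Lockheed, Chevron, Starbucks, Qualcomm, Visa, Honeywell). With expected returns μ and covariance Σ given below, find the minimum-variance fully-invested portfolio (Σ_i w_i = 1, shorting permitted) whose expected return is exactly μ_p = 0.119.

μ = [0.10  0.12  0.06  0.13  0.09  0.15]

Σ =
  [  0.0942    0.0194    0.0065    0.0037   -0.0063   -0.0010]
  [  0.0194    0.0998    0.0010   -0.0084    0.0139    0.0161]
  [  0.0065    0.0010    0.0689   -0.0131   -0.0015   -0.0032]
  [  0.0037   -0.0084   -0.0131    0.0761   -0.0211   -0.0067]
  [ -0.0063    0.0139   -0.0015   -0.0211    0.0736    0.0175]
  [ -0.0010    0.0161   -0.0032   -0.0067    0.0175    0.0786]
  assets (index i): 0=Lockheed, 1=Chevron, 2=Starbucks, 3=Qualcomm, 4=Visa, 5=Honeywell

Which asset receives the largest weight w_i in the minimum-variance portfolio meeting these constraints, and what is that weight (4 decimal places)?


Qualcomm (0.3148)

x=Σ⁻¹μ = [0.8286  0.7582  1.3797  2.5569  1.5070  1.7022]
y=Σ⁻¹𝟙 = [8.5001  5.9486  18.7449  22.3829  17.5213  10.3824]
a=μᵀx=0.979984  b=𝟙ᵀx=8.732578  c=𝟙ᵀy=83.480102  D=ac−b²=5.551277
λ₁=(c·0.119−b)/D = (83.480102·0.119−8.732578)/5.551277 = 0.216446
λ₂=(a−b·0.119)/D = (0.979984−8.732578·0.119)/5.551277 = -0.010663
w* = 0.216446·x + -0.010663·y:
  w_0 = 0.216446·0.8286 + -0.010663·8.5001 = 0.0887  (Lockheed)
  w_1 = 0.216446·0.7582 + -0.010663·5.9486 = 0.1007  (Chevron)
  w_2 = 0.216446·1.3797 + -0.010663·18.7449 = 0.0987  (Starbucks)
  w_3 = 0.216446·2.5569 + -0.010663·22.3829 = 0.3148  (Qualcomm)
  w_4 = 0.216446·1.5070 + -0.010663·17.5213 = 0.1393  (Visa)
  w_5 = 0.216446·1.7022 + -0.010663·10.3824 = 0.2577  (Honeywell)
Σw_i=1.0000  μᵀw=0.1190
σ²=wᵀΣw=λ₁·μ_p+λ₂ = 0.216446·0.119 + -0.010663 = 0.015094 ≈ 0.0151


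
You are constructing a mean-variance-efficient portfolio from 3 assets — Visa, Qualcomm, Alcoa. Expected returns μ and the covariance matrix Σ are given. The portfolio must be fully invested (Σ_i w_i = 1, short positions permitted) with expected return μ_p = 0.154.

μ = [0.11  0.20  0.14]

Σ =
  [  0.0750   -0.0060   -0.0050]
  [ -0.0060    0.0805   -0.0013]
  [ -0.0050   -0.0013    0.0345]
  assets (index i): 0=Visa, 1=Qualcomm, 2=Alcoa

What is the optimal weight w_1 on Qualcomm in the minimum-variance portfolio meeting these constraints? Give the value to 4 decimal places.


p=Σ⁻¹μ = [1.9794  2.7038  4.4467]
q=Σ⁻¹𝟙 = [16.5956  14.1749  31.9248]
a=μᵀp=1.381041  b=𝟙ᵀp=9.129964  c=𝟙ᵀq=62.695298  D=ac−b²=3.228558
λ₁=(c·0.154−b)/D = (62.695298·0.154−9.129964)/3.228558 = 0.162646
λ₂=(a−b·0.154)/D = (1.381041−9.129964·0.154)/3.228558 = -0.007735
w* = 0.162646·p + -0.007735·q:
  w_0 = 0.162646·1.9794 + -0.007735·16.5956 = 0.1936  (Visa)
  w_1 = 0.162646·2.7038 + -0.007735·14.1749 = 0.3301  (Qualcomm)
  w_2 = 0.162646·4.4467 + -0.007735·31.9248 = 0.4763  (Alcoa)
Σw_i=1.0000  μᵀw=0.1540
σ²=wᵀΣw=λ₁·μ_p+λ₂ = 0.162646·0.154 + -0.007735 = 0.017312 ≈ 0.0173

0.3301


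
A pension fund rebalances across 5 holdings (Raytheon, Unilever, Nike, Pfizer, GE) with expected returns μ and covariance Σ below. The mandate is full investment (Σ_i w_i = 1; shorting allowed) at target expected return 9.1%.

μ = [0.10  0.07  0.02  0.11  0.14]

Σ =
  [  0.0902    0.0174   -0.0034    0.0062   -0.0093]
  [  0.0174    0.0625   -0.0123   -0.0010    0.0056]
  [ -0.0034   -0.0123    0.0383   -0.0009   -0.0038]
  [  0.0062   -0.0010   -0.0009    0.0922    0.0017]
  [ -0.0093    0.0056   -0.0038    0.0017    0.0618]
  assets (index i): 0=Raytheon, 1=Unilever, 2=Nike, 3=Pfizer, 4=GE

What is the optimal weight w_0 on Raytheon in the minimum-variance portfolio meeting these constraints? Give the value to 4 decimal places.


g=Σ⁻¹μ = [1.1664  0.8243  1.1549  1.0905  2.4072]
h=Σ⁻¹𝟙 = [9.9258  18.6936  35.0093  10.3939  17.8477]
a=μᵀg=0.654403  b=𝟙ᵀg=6.643334  c=𝟙ᵀh=91.870365  D=ac−b²=15.986333
λ₁=(c·0.091−b)/D = (91.870365·0.091−6.643334)/15.986333 = 0.107396
λ₂=(a−b·0.091)/D = (0.654403−6.643334·0.091)/15.986333 = 0.003119
w* = 0.107396·g + 0.003119·h:
  w_0 = 0.107396·1.1664 + 0.003119·9.9258 = 0.1562  (Raytheon)
  w_1 = 0.107396·0.8243 + 0.003119·18.6936 = 0.1468  (Unilever)
  w_2 = 0.107396·1.1549 + 0.003119·35.0093 = 0.2332  (Nike)
  w_3 = 0.107396·1.0905 + 0.003119·10.3939 = 0.1495  (Pfizer)
  w_4 = 0.107396·2.4072 + 0.003119·17.8477 = 0.3142  (GE)
Σw_i=1.0000  μᵀw=0.0910
σ²=wᵀΣw=λ₁·μ_p+λ₂ = 0.107396·0.091 + 0.003119 = 0.012892 ≈ 0.0129

0.1562


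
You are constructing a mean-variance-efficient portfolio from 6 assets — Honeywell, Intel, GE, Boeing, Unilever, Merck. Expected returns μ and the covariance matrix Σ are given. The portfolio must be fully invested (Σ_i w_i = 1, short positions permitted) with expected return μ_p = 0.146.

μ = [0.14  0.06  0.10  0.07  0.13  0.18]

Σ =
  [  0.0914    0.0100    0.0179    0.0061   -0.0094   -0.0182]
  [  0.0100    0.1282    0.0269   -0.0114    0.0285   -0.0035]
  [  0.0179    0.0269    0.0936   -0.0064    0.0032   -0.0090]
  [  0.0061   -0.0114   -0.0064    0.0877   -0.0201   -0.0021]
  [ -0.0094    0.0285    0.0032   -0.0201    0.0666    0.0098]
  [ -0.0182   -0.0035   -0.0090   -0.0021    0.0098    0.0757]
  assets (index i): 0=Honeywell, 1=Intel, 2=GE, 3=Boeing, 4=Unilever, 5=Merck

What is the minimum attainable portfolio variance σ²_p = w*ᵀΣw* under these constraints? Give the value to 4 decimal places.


p=Σ⁻¹μ = [2.0476  -0.2211  1.0123  1.2875  2.2750  2.7214]
q=Σ⁻¹𝟙 = [12.6565  2.7419  9.4700  16.0008  17.6980  15.6583]
a=μᵀp=1.250362  b=𝟙ᵀp=9.122726  c=𝟙ᵀq=74.225588  D=ac−b²=9.584701
λ₁=(c·0.146−b)/D = (74.225588·0.146−9.122726)/9.584701 = 0.178849
λ₂=(a−b·0.146)/D = (1.250362−9.122726·0.146)/9.584701 = -0.008509
w* = 0.178849·p + -0.008509·q:
  w_0 = 0.178849·2.0476 + -0.008509·12.6565 = 0.2585  (Honeywell)
  w_1 = 0.178849·-0.2211 + -0.008509·2.7419 = -0.0629  (Intel)
  w_2 = 0.178849·1.0123 + -0.008509·9.4700 = 0.1005  (GE)
  w_3 = 0.178849·1.2875 + -0.008509·16.0008 = 0.0941  (Boeing)
  w_4 = 0.178849·2.2750 + -0.008509·17.6980 = 0.2563  (Unilever)
  w_5 = 0.178849·2.7214 + -0.008509·15.6583 = 0.3535  (Merck)
Σw_i=1.0000  μᵀw=0.1460
σ²=wᵀΣw=λ₁·μ_p+λ₂ = 0.178849·0.146 + -0.008509 = 0.017603 ≈ 0.0176

0.0176


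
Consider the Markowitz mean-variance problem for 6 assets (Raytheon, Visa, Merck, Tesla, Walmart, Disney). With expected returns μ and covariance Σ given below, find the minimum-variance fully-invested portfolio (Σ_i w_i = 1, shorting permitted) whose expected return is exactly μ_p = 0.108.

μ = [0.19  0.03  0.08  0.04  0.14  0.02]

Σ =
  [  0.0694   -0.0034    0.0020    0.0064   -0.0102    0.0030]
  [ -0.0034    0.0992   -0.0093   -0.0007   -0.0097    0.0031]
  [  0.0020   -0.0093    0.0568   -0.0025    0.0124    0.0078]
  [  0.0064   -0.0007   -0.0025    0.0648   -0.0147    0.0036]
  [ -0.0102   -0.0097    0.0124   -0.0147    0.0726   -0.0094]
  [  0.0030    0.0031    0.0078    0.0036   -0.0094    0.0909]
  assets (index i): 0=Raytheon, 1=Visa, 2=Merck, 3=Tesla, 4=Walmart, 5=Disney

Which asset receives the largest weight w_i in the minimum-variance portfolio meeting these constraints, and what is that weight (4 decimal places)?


Raytheon (0.2624)

x=Σ⁻¹μ = [3.0233  0.7336  0.8792  0.9183  2.5185  0.2438]
y=Σ⁻¹𝟙 = [15.5166  13.7645  14.2731  18.6738  20.4532  10.1704]
a=μᵀx=1.060967  b=𝟙ᵀx=8.316748  c=𝟙ᵀy=92.851541  D=ac−b²=29.344112
λ₁=(c·0.108−b)/D = (92.851541·0.108−8.316748)/29.344112 = 0.058316
λ₂=(a−b·0.108)/D = (1.060967−8.316748·0.108)/29.344112 = 0.005547
w* = 0.058316·x + 0.005547·y:
  w_0 = 0.058316·3.0233 + 0.005547·15.5166 = 0.2624  (Raytheon)
  w_1 = 0.058316·0.7336 + 0.005547·13.7645 = 0.1191  (Visa)
  w_2 = 0.058316·0.8792 + 0.005547·14.2731 = 0.1304  (Merck)
  w_3 = 0.058316·0.9183 + 0.005547·18.6738 = 0.1571  (Tesla)
  w_4 = 0.058316·2.5185 + 0.005547·20.4532 = 0.2603  (Walmart)
  w_5 = 0.058316·0.2438 + 0.005547·10.1704 = 0.0706  (Disney)
Σw_i=1.0000  μᵀw=0.1080
σ²=wᵀΣw=λ₁·μ_p+λ₂ = 0.058316·0.108 + 0.005547 = 0.011845 ≈ 0.0118


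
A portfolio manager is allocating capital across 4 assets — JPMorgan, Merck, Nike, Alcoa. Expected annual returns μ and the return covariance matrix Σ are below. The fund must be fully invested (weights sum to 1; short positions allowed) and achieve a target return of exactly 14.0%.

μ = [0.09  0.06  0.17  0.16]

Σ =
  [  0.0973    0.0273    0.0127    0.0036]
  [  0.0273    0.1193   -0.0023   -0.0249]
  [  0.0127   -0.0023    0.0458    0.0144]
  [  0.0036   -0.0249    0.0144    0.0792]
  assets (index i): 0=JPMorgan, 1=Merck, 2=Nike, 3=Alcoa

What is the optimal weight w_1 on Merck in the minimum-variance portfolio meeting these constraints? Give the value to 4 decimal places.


0.1931

p=Σ⁻¹μ = [0.2037  0.8744  3.1612  1.7111]
q=Σ⁻¹𝟙 = [4.7056  10.2493  17.1061  12.5245]
a=μᵀp=0.881980  b=𝟙ᵀp=5.950418  c=𝟙ᵀq=44.585505  D=ac−b²=3.916034
λ₁=(c·0.140−b)/D = (44.585505·0.140−5.950418)/3.916034 = 0.074451
λ₂=(a−b·0.140)/D = (0.881980−5.950418·0.140)/3.916034 = 0.012493
w* = 0.074451·p + 0.012493·q:
  w_0 = 0.074451·0.2037 + 0.012493·4.7056 = 0.0740  (JPMorgan)
  w_1 = 0.074451·0.8744 + 0.012493·10.2493 = 0.1931  (Merck)
  w_2 = 0.074451·3.1612 + 0.012493·17.1061 = 0.4491  (Nike)
  w_3 = 0.074451·1.7111 + 0.012493·12.5245 = 0.2839  (Alcoa)
Σw_i=1.0000  μᵀw=0.1400
σ²=wᵀΣw=λ₁·μ_p+λ₂ = 0.074451·0.140 + 0.012493 = 0.022916 ≈ 0.0229


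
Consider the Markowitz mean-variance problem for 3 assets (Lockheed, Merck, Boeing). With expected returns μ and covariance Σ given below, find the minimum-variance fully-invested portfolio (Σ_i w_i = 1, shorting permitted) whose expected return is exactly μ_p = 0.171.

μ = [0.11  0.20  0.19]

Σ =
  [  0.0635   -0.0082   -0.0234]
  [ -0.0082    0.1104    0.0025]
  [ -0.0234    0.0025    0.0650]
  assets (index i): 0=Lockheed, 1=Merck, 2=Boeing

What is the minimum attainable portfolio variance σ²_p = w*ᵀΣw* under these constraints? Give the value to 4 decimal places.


0.0200

g=Σ⁻¹μ = [3.5014  1.9786  4.1075]
h=Σ⁻¹𝟙 = [26.0773  10.4430  24.3708]
a=μᵀg=1.561308  b=𝟙ᵀg=9.587554  c=𝟙ᵀh=60.891100  D=ac−b²=3.148583
λ₁=(c·0.171−b)/D = (60.891100·0.171−9.587554)/3.148583 = 0.261967
λ₂=(a−b·0.171)/D = (1.561308−9.587554·0.171)/3.148583 = -0.024825
w* = 0.261967·g + -0.024825·h:
  w_0 = 0.261967·3.5014 + -0.024825·26.0773 = 0.2699  (Lockheed)
  w_1 = 0.261967·1.9786 + -0.024825·10.4430 = 0.2591  (Merck)
  w_2 = 0.261967·4.1075 + -0.024825·24.3708 = 0.4710  (Boeing)
Σw_i=1.0000  μᵀw=0.1710
σ²=wᵀΣw=λ₁·μ_p+λ₂ = 0.261967·0.171 + -0.024825 = 0.019971 ≈ 0.0200


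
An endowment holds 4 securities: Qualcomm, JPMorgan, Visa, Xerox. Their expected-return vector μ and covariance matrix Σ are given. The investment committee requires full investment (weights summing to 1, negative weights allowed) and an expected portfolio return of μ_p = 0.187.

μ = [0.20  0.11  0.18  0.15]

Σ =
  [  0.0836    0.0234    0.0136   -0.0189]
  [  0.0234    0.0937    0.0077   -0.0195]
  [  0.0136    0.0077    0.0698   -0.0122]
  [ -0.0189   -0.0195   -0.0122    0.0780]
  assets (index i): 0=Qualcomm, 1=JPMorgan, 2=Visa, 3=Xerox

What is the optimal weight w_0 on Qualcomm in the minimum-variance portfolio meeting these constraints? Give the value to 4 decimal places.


u=Σ⁻¹μ = [2.4062  1.0212  2.5497  3.1602]
v=Σ⁻¹𝟙 = [11.1733  10.9628  14.5306  20.5413]
a=μᵀu=1.526540  b=𝟙ᵀu=9.137264  c=𝟙ᵀv=57.207971  D=ac−b²=3.840680
λ₁=(c·0.187−b)/D = (57.207971·0.187−9.137264)/3.840680 = 0.406341
λ₂=(a−b·0.187)/D = (1.526540−9.137264·0.187)/3.840680 = -0.047421
w* = 0.406341·u + -0.047421·v:
  w_0 = 0.406341·2.4062 + -0.047421·11.1733 = 0.4479  (Qualcomm)
  w_1 = 0.406341·1.0212 + -0.047421·10.9628 = -0.1049  (JPMorgan)
  w_2 = 0.406341·2.5497 + -0.047421·14.5306 = 0.3470  (Visa)
  w_3 = 0.406341·3.1602 + -0.047421·20.5413 = 0.3100  (Xerox)
Σw_i=1.0000  μᵀw=0.1870
σ²=wᵀΣw=λ₁·μ_p+λ₂ = 0.406341·0.187 + -0.047421 = 0.028565 ≈ 0.0286

0.4479


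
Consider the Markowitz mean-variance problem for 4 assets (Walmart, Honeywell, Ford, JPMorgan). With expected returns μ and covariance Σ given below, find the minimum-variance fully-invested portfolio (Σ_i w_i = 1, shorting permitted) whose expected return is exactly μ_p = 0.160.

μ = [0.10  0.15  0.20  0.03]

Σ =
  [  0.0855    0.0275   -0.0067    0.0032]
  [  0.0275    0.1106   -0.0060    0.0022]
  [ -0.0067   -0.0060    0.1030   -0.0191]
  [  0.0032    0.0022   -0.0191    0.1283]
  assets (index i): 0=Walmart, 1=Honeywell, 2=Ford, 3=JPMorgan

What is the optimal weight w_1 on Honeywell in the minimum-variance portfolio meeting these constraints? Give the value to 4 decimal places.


0.2835

x=Σ⁻¹μ = [0.9234  1.2341  2.1687  0.5125]
y=Σ⁻¹𝟙 = [10.0658  7.0320  12.4945  9.2826]
a=μᵀx=0.726579  b=𝟙ᵀx=4.838753  c=𝟙ᵀy=38.874928  D=ac−b²=4.832187
λ₁=(c·0.160−b)/D = (38.874928·0.160−4.838753)/4.832187 = 0.285841
λ₂=(a−b·0.160)/D = (0.726579−4.838753·0.160)/4.832187 = -0.009855
w* = 0.285841·x + -0.009855·y:
  w_0 = 0.285841·0.9234 + -0.009855·10.0658 = 0.1648  (Walmart)
  w_1 = 0.285841·1.2341 + -0.009855·7.0320 = 0.2835  (Honeywell)
  w_2 = 0.285841·2.1687 + -0.009855·12.4945 = 0.4968  (Ford)
  w_3 = 0.285841·0.5125 + -0.009855·9.2826 = 0.0550  (JPMorgan)
Σw_i=1.0000  μᵀw=0.1600
σ²=wᵀΣw=λ₁·μ_p+λ₂ = 0.285841·0.160 + -0.009855 = 0.035880 ≈ 0.0359


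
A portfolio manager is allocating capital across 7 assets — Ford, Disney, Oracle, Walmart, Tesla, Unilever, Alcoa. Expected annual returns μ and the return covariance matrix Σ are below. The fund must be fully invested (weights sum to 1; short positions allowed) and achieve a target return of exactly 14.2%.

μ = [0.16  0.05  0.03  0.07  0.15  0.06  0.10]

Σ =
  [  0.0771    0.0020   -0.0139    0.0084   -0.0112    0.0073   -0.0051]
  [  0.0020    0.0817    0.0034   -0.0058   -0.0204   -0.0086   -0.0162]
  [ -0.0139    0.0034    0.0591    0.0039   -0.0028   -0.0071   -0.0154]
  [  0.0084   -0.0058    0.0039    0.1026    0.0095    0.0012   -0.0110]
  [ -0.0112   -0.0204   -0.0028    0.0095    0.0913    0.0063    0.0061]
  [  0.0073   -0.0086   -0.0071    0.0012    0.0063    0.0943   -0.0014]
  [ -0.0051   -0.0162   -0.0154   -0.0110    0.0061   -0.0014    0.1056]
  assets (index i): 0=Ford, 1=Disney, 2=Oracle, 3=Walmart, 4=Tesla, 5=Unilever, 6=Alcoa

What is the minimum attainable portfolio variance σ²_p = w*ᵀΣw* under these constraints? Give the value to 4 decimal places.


0.0246

p=Σ⁻¹μ = [2.6279  1.3935  1.5607  0.4364  2.1447  0.5500  1.4441]
q=Σ⁻¹𝟙 = [18.5244  19.9216  26.2877  8.6394  15.5873  12.0737  17.4137]
a=μᵀp=1.066620  b=𝟙ᵀp=10.157267  c=𝟙ᵀq=118.447876  D=ac−b²=23.168848
λ₁=(c·0.142−b)/D = (118.447876·0.142−10.157267)/23.168848 = 0.287556
λ₂=(a−b·0.142)/D = (1.066620−10.157267·0.142)/23.168848 = -0.016216
w* = 0.287556·p + -0.016216·q:
  w_0 = 0.287556·2.6279 + -0.016216·18.5244 = 0.4553  (Ford)
  w_1 = 0.287556·1.3935 + -0.016216·19.9216 = 0.0776  (Disney)
  w_2 = 0.287556·1.5607 + -0.016216·26.2877 = 0.0225  (Oracle)
  w_3 = 0.287556·0.4364 + -0.016216·8.6394 = -0.0146  (Walmart)
  w_4 = 0.287556·2.1447 + -0.016216·15.5873 = 0.3639  (Tesla)
  w_5 = 0.287556·0.5500 + -0.016216·12.0737 = -0.0376  (Unilever)
  w_6 = 0.287556·1.4441 + -0.016216·17.4137 = 0.1329  (Alcoa)
Σw_i=1.0000  μᵀw=0.1420
σ²=wᵀΣw=λ₁·μ_p+λ₂ = 0.287556·0.142 + -0.016216 = 0.024617 ≈ 0.0246


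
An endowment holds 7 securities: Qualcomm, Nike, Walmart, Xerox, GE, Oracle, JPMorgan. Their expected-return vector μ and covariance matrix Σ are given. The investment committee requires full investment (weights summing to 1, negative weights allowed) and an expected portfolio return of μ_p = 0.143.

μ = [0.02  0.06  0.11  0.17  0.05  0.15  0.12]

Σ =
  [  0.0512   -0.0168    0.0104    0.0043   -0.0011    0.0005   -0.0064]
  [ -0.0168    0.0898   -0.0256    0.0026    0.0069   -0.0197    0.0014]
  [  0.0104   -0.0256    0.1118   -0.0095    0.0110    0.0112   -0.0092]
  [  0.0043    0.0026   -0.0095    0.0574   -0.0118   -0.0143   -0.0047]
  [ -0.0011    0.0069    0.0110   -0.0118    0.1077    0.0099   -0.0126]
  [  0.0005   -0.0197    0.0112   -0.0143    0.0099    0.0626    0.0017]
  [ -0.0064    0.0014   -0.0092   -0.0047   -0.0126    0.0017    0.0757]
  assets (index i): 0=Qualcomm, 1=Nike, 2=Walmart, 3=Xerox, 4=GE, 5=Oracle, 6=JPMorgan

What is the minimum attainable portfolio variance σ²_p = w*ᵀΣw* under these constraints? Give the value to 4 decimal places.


0.0119

g=Σ⁻¹μ = [0.5500  1.7539  1.4553  4.2452  0.5929  3.5034  2.0597]
h=Σ⁻¹𝟙 = [24.6881  22.8775  12.2580  26.2722  9.6520  24.7414  19.0460]
a=μᵀg=1.800321  b=𝟙ᵀg=14.160385  c=𝟙ᵀh=139.535074  D=ac−b²=50.691471
λ₁=(c·0.143−b)/D = (139.535074·0.143−14.160385)/50.691471 = 0.114282
λ₂=(a−b·0.143)/D = (1.800321−14.160385·0.143)/50.691471 = -0.004431
w* = 0.114282·g + -0.004431·h:
  w_0 = 0.114282·0.5500 + -0.004431·24.6881 = -0.0465  (Qualcomm)
  w_1 = 0.114282·1.7539 + -0.004431·22.8775 = 0.0991  (Nike)
  w_2 = 0.114282·1.4553 + -0.004431·12.2580 = 0.1120  (Walmart)
  w_3 = 0.114282·4.2452 + -0.004431·26.2722 = 0.3687  (Xerox)
  w_4 = 0.114282·0.5929 + -0.004431·9.6520 = 0.0250  (GE)
  w_5 = 0.114282·3.5034 + -0.004431·24.7414 = 0.2907  (Oracle)
  w_6 = 0.114282·2.0597 + -0.004431·19.0460 = 0.1510  (JPMorgan)
Σw_i=1.0000  μᵀw=0.1430
σ²=wᵀΣw=λ₁·μ_p+λ₂ = 0.114282·0.143 + -0.004431 = 0.011911 ≈ 0.0119


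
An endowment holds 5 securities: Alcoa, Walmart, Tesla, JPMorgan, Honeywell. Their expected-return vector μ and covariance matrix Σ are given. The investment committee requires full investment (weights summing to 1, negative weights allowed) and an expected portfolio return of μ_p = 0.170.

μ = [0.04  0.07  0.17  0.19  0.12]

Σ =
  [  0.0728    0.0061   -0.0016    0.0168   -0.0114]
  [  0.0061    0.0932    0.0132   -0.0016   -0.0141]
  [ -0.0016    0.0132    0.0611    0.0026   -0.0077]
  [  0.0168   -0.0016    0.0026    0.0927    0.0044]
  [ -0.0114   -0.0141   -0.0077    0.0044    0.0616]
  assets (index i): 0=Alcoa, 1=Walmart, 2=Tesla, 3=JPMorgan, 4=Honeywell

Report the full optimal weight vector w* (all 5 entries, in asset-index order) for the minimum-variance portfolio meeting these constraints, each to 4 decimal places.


-0.0730  0.0250  0.4506  0.3268  0.2706

p=Σ⁻¹μ = [0.5270  0.7090  2.8752  1.7698  2.4409]
q=Σ⁻¹𝟙 = [15.3034  10.9412  17.0492  6.6222  23.2284]
a=μᵀp=1.188678  b=𝟙ᵀp=8.321997  c=𝟙ᵀq=73.144324  D=ac−b²=17.689422
λ₁=(c·0.170−b)/D = (73.144324·0.170−8.321997)/17.689422 = 0.232486
λ₂=(a−b·0.170)/D = (1.188678−8.321997·0.170)/17.689422 = -0.012779
w* = 0.232486·p + -0.012779·q:
  w_0 = 0.232486·0.5270 + -0.012779·15.3034 = -0.0730  (Alcoa)
  w_1 = 0.232486·0.7090 + -0.012779·10.9412 = 0.0250  (Walmart)
  w_2 = 0.232486·2.8752 + -0.012779·17.0492 = 0.4506  (Tesla)
  w_3 = 0.232486·1.7698 + -0.012779·6.6222 = 0.3268  (JPMorgan)
  w_4 = 0.232486·2.4409 + -0.012779·23.2284 = 0.2706  (Honeywell)
Σw_i=1.0000  μᵀw=0.1700
σ²=wᵀΣw=λ₁·μ_p+λ₂ = 0.232486·0.170 + -0.012779 = 0.026743 ≈ 0.0267


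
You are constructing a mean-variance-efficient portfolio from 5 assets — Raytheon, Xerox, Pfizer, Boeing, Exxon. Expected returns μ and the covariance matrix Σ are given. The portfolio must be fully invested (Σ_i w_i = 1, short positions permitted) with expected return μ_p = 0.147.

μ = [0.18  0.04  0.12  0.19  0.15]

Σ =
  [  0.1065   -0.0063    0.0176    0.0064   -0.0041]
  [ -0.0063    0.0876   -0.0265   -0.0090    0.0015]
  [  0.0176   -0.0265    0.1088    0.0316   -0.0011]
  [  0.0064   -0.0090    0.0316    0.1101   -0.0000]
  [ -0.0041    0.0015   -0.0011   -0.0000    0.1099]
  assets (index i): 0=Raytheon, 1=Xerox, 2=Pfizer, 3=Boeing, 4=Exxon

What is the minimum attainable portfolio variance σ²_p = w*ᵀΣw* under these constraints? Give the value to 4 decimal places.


x=Σ⁻¹μ = [1.6014  0.8958  0.6338  1.5239  1.4187]
y=Σ⁻¹𝟙 = [8.6522  15.5124  9.6044  7.0912  9.3064]
a=μᵀx=0.902504  b=𝟙ᵀx=6.073704  c=𝟙ᵀy=50.166557  D=ac−b²=8.385618
λ₁=(c·0.147−b)/D = (50.166557·0.147−6.073704)/8.385618 = 0.155120
λ₂=(a−b·0.147)/D = (0.902504−6.073704·0.147)/8.385618 = 0.001153
w* = 0.155120·x + 0.001153·y:
  w_0 = 0.155120·1.6014 + 0.001153·8.6522 = 0.2584  (Raytheon)
  w_1 = 0.155120·0.8958 + 0.001153·15.5124 = 0.1568  (Xerox)
  w_2 = 0.155120·0.6338 + 0.001153·9.6044 = 0.1094  (Pfizer)
  w_3 = 0.155120·1.5239 + 0.001153·7.0912 = 0.2446  (Boeing)
  w_4 = 0.155120·1.4187 + 0.001153·9.3064 = 0.2308  (Exxon)
Σw_i=1.0000  μᵀw=0.1470
σ²=wᵀΣw=λ₁·μ_p+λ₂ = 0.155120·0.147 + 0.001153 = 0.023956 ≈ 0.0240

0.0240


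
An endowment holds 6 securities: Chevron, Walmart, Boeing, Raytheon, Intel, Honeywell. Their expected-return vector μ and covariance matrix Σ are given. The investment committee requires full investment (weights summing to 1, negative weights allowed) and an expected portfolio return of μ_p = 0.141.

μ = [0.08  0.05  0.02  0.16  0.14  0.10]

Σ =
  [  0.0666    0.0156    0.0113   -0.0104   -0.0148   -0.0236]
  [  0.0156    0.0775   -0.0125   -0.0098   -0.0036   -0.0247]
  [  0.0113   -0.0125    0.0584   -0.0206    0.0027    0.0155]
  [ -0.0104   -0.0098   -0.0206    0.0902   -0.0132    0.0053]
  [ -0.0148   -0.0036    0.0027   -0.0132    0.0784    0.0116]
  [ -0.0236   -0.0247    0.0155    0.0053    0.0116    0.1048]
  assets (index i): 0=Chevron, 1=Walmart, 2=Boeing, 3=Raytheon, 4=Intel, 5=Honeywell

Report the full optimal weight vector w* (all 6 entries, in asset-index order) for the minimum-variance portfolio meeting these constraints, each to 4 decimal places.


g=Σ⁻¹μ = [2.2197  1.1322  0.6293  2.5892  2.4903  1.2212]
h=Σ⁻¹𝟙 = [18.4568  20.2222  21.7056  22.3505  18.3949  12.0877]
a=μᵀg=1.131802  b=𝟙ᵀg=10.281898  c=𝟙ᵀh=113.217673  D=ac−b²=22.422588
λ₁=(c·0.141−b)/D = (113.217673·0.141−10.281898)/22.422588 = 0.253396
λ₂=(a−b·0.141)/D = (1.131802−10.281898·0.141)/22.422588 = -0.014180
w* = 0.253396·g + -0.014180·h:
  w_0 = 0.253396·2.2197 + -0.014180·18.4568 = 0.3007  (Chevron)
  w_1 = 0.253396·1.1322 + -0.014180·20.2222 = 0.0001  (Walmart)
  w_2 = 0.253396·0.6293 + -0.014180·21.7056 = -0.1483  (Boeing)
  w_3 = 0.253396·2.5892 + -0.014180·22.3505 = 0.3392  (Raytheon)
  w_4 = 0.253396·2.4903 + -0.014180·18.3949 = 0.3702  (Intel)
  w_5 = 0.253396·1.2212 + -0.014180·12.0877 = 0.1381  (Honeywell)
Σw_i=1.0000  μᵀw=0.1410
σ²=wᵀΣw=λ₁·μ_p+λ₂ = 0.253396·0.141 + -0.014180 = 0.021549 ≈ 0.0215

0.3007  0.0001  -0.1483  0.3392  0.3702  0.1381


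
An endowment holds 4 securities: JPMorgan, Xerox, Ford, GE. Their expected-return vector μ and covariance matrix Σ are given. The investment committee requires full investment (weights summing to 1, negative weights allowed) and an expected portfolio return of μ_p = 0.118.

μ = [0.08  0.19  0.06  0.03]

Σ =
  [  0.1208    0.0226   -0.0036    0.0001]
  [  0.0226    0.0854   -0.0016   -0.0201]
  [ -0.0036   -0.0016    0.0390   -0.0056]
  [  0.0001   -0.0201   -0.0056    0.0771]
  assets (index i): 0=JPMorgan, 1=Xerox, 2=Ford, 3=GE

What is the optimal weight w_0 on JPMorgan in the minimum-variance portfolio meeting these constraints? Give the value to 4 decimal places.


0.0334

p=Σ⁻¹μ = [0.2545  2.4659  1.8303  1.1646]
q=Σ⁻¹𝟙 = [6.3242  15.0713  29.5770  19.0393]
a=μᵀp=0.633631  b=𝟙ᵀp=5.715274  c=𝟙ᵀq=70.011733  D=ac−b²=11.697281
λ₁=(c·0.118−b)/D = (70.011733·0.118−5.715274)/11.697281 = 0.217667
λ₂=(a−b·0.118)/D = (0.633631−5.715274·0.118)/11.697281 = -0.003486
w* = 0.217667·p + -0.003486·q:
  w_0 = 0.217667·0.2545 + -0.003486·6.3242 = 0.0334  (JPMorgan)
  w_1 = 0.217667·2.4659 + -0.003486·15.0713 = 0.4842  (Xerox)
  w_2 = 0.217667·1.8303 + -0.003486·29.5770 = 0.2953  (Ford)
  w_3 = 0.217667·1.1646 + -0.003486·19.0393 = 0.1871  (GE)
Σw_i=1.0000  μᵀw=0.1180
σ²=wᵀΣw=λ₁·μ_p+λ₂ = 0.217667·0.118 + -0.003486 = 0.022199 ≈ 0.0222


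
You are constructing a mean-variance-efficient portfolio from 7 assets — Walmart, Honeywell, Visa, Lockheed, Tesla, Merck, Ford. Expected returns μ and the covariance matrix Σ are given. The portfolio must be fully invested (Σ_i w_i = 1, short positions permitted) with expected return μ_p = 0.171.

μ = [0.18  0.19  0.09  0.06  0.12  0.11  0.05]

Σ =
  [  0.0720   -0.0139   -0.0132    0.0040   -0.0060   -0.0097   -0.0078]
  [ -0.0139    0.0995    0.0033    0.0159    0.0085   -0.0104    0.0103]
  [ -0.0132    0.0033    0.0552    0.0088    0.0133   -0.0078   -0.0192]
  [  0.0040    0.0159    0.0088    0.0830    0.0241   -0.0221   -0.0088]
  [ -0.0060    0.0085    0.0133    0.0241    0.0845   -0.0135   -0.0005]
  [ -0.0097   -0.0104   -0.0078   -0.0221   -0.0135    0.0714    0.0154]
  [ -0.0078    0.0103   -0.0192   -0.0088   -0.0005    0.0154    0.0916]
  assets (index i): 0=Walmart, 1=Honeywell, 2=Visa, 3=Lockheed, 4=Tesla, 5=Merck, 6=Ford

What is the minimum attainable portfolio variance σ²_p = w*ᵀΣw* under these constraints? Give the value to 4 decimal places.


0.0182

x=Σ⁻¹μ = [4.0596  2.4613  2.7395  0.2028  1.4441  2.9296  0.7238]
y=Σ⁻¹𝟙 = [26.2707  11.2400  28.4186  11.0568  8.8986  24.2102  14.8874]
a=μᵀx=1.988839  b=𝟙ᵀx=14.560730  c=𝟙ᵀy=124.982306  D=ac−b²=36.554867
λ₁=(c·0.171−b)/D = (124.982306·0.171−14.560730)/36.554867 = 0.186329
λ₂=(a−b·0.171)/D = (1.988839−14.560730·0.171)/36.554867 = -0.013707
w* = 0.186329·x + -0.013707·y:
  w_0 = 0.186329·4.0596 + -0.013707·26.2707 = 0.3963  (Walmart)
  w_1 = 0.186329·2.4613 + -0.013707·11.2400 = 0.3046  (Honeywell)
  w_2 = 0.186329·2.7395 + -0.013707·28.4186 = 0.1209  (Visa)
  w_3 = 0.186329·0.2028 + -0.013707·11.0568 = -0.1138  (Lockheed)
  w_4 = 0.186329·1.4441 + -0.013707·8.8986 = 0.1471  (Tesla)
  w_5 = 0.186329·2.9296 + -0.013707·24.2102 = 0.2140  (Merck)
  w_6 = 0.186329·0.7238 + -0.013707·14.8874 = -0.0692  (Ford)
Σw_i=1.0000  μᵀw=0.1710
σ²=wᵀΣw=λ₁·μ_p+λ₂ = 0.186329·0.171 + -0.013707 = 0.018156 ≈ 0.0182


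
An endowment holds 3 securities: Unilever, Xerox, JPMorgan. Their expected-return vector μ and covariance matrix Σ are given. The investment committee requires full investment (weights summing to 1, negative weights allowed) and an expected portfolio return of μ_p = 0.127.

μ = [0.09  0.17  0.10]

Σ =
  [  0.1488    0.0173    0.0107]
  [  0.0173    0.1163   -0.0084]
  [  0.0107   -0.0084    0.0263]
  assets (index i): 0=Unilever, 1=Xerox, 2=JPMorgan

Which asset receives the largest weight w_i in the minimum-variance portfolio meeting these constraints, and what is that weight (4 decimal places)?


JPMorgan (0.6424)

g=Σ⁻¹μ = [0.0888  1.7612  4.3287]
h=Σ⁻¹𝟙 = [2.5064  11.1556  40.5661]
a=μᵀg=0.740257  b=𝟙ᵀg=6.178635  c=𝟙ᵀh=54.228082  D=ac−b²=1.967205
λ₁=(c·0.127−b)/D = (54.228082·0.127−6.178635)/1.967205 = 0.360070
λ₂=(a−b·0.127)/D = (0.740257−6.178635·0.127)/1.967205 = -0.022585
w* = 0.360070·g + -0.022585·h:
  w_0 = 0.360070·0.0888 + -0.022585·2.5064 = -0.0246  (Unilever)
  w_1 = 0.360070·1.7612 + -0.022585·11.1556 = 0.3822  (Xerox)
  w_2 = 0.360070·4.3287 + -0.022585·40.5661 = 0.6424  (JPMorgan)
Σw_i=1.0000  μᵀw=0.1270
σ²=wᵀΣw=λ₁·μ_p+λ₂ = 0.360070·0.127 + -0.022585 = 0.023144 ≈ 0.0231


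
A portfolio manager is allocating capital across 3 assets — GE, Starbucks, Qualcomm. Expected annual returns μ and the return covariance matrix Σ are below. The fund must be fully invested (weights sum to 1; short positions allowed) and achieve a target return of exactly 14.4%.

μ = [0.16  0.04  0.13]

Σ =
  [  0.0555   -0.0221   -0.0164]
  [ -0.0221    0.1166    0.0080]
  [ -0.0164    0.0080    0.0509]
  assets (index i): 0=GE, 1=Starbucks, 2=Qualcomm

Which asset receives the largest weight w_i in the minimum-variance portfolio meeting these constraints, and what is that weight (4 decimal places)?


GE (0.5267)

u=Σ⁻¹μ = [4.3741  0.9100  3.8204]
v=Σ⁻¹𝟙 = [31.2258  12.5923  27.7282]
a=μᵀu=1.232908  b=𝟙ᵀu=9.104487  c=𝟙ᵀv=71.546325  D=ac−b²=5.318330
λ₁=(c·0.144−b)/D = (71.546325·0.144−9.104487)/5.318330 = 0.225293
λ₂=(a−b·0.144)/D = (1.232908−9.104487·0.144)/5.318330 = -0.014692
w* = 0.225293·u + -0.014692·v:
  w_0 = 0.225293·4.3741 + -0.014692·31.2258 = 0.5267  (GE)
  w_1 = 0.225293·0.9100 + -0.014692·12.5923 = 0.0200  (Starbucks)
  w_2 = 0.225293·3.8204 + -0.014692·27.7282 = 0.4533  (Qualcomm)
Σw_i=1.0000  μᵀw=0.1440
σ²=wᵀΣw=λ₁·μ_p+λ₂ = 0.225293·0.144 + -0.014692 = 0.017750 ≈ 0.0177


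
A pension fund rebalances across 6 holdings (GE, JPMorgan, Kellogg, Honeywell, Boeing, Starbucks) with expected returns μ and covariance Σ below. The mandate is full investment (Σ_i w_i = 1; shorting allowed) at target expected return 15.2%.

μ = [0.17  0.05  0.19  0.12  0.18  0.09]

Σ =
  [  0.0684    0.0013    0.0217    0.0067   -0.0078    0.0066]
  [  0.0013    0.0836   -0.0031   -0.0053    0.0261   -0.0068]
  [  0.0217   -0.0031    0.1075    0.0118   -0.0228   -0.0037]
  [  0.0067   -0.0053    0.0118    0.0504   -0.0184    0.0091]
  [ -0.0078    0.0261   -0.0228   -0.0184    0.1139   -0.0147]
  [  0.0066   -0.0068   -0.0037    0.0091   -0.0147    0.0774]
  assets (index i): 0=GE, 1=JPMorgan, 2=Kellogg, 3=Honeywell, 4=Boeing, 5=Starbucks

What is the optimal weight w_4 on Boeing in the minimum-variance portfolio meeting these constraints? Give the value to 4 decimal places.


0.2577

u=Σ⁻¹μ = [1.8692  0.0830  1.7188  2.4526  2.5971  1.2977]
v=Σ⁻¹𝟙 = [9.9291  10.1805  8.8001  20.1414  13.9052  13.6612]
a=μᵀu=1.527068  b=𝟙ᵀu=10.018411  c=𝟙ᵀv=76.617576  D=ac−b²=16.631673
λ₁=(c·0.152−b)/D = (76.617576·0.152−10.018411)/16.631673 = 0.097853
λ₂=(a−b·0.152)/D = (1.527068−10.018411·0.152)/16.631673 = 0.000257
w* = 0.097853·u + 0.000257·v:
  w_0 = 0.097853·1.8692 + 0.000257·9.9291 = 0.1855  (GE)
  w_1 = 0.097853·0.0830 + 0.000257·10.1805 = 0.0107  (JPMorgan)
  w_2 = 0.097853·1.7188 + 0.000257·8.8001 = 0.1704  (Kellogg)
  w_3 = 0.097853·2.4526 + 0.000257·20.1414 = 0.2452  (Honeywell)
  w_4 = 0.097853·2.5971 + 0.000257·13.9052 = 0.2577  (Boeing)
  w_5 = 0.097853·1.2977 + 0.000257·13.6612 = 0.1305  (Starbucks)
Σw_i=1.0000  μᵀw=0.1520
σ²=wᵀΣw=λ₁·μ_p+λ₂ = 0.097853·0.152 + 0.000257 = 0.015130 ≈ 0.0151
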